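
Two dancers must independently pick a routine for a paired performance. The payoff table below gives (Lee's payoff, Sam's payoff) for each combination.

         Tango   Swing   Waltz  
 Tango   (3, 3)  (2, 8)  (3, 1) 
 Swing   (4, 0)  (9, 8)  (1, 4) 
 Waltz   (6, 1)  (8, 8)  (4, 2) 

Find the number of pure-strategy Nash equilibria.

Both Swing: Lee gets 9 (best alternative 8); Sam gets 8 (best alternative 4). Neither deviates — NE.
Both Waltz is not a NE: Sam would switch to Swing (8 > 2).
No other cell survives both best-response checks, so there is 1 pure NE.

1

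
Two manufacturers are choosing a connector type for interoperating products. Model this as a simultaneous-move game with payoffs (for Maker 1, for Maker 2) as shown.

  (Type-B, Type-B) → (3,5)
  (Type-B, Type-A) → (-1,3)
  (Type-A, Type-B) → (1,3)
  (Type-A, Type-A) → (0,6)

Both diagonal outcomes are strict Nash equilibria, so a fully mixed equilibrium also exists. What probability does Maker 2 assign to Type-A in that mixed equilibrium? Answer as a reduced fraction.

Maker 2's mix q on Type-B must make Maker 1 indifferent between Type-B and Type-A.
Maker 1's payoff from Type-B: 3q + (-1)(1−q). From Type-A: 1q + 0(1−q).
Set equal: 2q = 1(1−q) → q = 1/3.
Probability on Type-A is 1 − 1/3 = 2/3.

2/3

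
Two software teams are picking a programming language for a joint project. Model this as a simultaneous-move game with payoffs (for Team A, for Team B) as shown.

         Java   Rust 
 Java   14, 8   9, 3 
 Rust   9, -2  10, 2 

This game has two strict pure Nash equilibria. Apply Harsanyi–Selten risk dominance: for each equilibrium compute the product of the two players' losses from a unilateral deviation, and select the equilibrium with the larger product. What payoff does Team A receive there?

At both Java: Team A loses 14 − 9 = 5 by deviating; Team B loses 8 − 3 = 5. Product = 5·5 = 25.
At both Rust: Team A loses 10 − 9 = 1 by deviating; Team B loses 2 − (-2) = 4. Product = 1·4 = 4.
25 > 4, so both Java is risk-dominant. Team A's payoff there is 14.

14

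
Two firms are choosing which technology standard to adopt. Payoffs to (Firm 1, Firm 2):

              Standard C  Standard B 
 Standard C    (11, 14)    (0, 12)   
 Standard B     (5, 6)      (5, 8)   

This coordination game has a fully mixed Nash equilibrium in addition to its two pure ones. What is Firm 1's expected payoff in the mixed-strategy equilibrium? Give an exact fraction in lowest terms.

5

Firm 2 mixes with probability q on Standard C, chosen so Firm 1 is indifferent: 11q + 0(1−q) = 5q + 5(1−q) gives q = 5/11.
Firm 1's expected payoff (from either row, since indifferent) is 11·5/11 + 0·6/11 = 5.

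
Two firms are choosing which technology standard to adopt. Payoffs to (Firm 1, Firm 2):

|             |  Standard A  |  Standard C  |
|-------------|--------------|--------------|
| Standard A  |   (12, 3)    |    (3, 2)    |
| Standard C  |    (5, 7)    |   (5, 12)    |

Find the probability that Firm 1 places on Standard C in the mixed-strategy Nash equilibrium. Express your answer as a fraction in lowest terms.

Firm 1's mix p on Standard A must make Firm 2 indifferent between Standard A and Standard C.
Firm 2's payoff from Standard A: 3p + 7(1−p). From Standard C: 2p + 12(1−p).
Set equal: 1p = 5(1−p) → p = 5/6.
Probability on Standard C is 1 − 5/6 = 1/6.

1/6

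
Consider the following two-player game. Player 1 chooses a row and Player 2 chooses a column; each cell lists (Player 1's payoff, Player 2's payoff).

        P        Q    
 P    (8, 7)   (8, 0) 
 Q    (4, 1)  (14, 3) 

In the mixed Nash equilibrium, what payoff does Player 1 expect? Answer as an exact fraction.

8

Player 2 mixes with probability q on P, chosen so Player 1 is indifferent: 8q + 8(1−q) = 4q + 14(1−q) gives q = 3/5.
Player 1's expected payoff (from either row, since indifferent) is 8·3/5 + 8·2/5 = 8.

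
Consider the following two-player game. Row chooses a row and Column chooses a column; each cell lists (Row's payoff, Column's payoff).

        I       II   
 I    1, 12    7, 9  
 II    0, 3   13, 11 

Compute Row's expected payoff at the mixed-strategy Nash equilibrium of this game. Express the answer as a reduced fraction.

Column mixes with probability q on I, chosen so Row is indifferent: 1q + 7(1−q) = 0q + 13(1−q) gives q = 6/7.
Row's expected payoff (from either row, since indifferent) is 1·6/7 + 7·1/7 = 13/7.

13/7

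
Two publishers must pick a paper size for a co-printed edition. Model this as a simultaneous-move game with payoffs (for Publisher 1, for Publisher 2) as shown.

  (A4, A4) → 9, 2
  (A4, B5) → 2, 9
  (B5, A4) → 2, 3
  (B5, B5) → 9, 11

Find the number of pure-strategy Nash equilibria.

Both B5: Publisher 1 gets 9 (best alternative 2); Publisher 2 gets 11 (best alternative 3). Neither deviates — NE.
Both A4 is not a NE: Publisher 2 would switch to B5 (9 > 2).
No other cell survives both best-response checks, so there is 1 pure NE.

1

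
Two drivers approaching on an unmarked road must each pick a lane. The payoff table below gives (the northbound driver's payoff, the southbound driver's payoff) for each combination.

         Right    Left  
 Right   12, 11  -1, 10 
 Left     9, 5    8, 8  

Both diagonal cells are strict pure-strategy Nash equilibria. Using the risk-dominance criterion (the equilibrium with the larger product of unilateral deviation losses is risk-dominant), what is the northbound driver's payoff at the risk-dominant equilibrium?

8

At both Right: the northbound driver loses 12 − 9 = 3 by deviating; the southbound driver loses 11 − 10 = 1. Product = 3·1 = 3.
At both Left: the northbound driver loses 8 − (-1) = 9 by deviating; the southbound driver loses 8 − 5 = 3. Product = 9·3 = 27.
27 > 3, so both Left is risk-dominant. The northbound driver's payoff there is 8.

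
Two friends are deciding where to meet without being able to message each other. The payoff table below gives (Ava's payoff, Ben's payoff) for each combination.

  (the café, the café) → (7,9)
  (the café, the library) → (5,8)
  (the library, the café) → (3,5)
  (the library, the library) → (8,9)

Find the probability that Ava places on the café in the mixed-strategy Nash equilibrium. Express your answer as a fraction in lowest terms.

Ava's mix p on the café must make Ben indifferent between the café and the library.
Ben's payoff from the café: 9p + 5(1−p). From the library: 8p + 9(1−p).
Set equal: 1p = 4(1−p) → p = 4/5.

4/5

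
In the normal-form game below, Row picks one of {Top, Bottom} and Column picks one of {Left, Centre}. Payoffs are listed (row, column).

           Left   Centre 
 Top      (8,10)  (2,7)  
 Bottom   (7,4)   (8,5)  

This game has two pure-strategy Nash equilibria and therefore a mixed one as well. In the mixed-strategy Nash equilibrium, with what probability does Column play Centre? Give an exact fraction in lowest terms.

Column's mix q on Left must make Row indifferent between Top and Bottom.
Row's payoff from Top: 8q + 2(1−q). From Bottom: 7q + 8(1−q).
Set equal: 1q = 6(1−q) → q = 6/7.
Probability on Centre is 1 − 6/7 = 1/7.

1/7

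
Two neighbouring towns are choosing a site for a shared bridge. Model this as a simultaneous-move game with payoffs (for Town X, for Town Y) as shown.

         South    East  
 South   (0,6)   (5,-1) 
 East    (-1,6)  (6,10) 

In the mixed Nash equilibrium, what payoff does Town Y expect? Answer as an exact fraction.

Town X mixes with probability p on South, chosen so Town Y is indifferent: 6p + 6(1−p) = (-1)p + 10(1−p) gives p = 4/11.
Town Y's expected payoff is 6·4/11 + 6·7/11 = 6.

6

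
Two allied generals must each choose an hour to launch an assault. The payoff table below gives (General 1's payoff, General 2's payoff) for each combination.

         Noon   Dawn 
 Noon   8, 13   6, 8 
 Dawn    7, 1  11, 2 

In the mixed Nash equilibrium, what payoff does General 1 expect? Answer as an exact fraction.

23/3

General 2 mixes with probability q on Noon, chosen so General 1 is indifferent: 8q + 6(1−q) = 7q + 11(1−q) gives q = 5/6.
General 1's expected payoff (from either row, since indifferent) is 8·5/6 + 6·1/6 = 23/3.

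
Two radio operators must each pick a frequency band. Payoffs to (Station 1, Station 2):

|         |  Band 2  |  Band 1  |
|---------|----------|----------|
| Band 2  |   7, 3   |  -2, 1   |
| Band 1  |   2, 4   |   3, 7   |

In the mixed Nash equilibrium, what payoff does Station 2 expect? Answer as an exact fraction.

17/5

Station 1 mixes with probability p on Band 2, chosen so Station 2 is indifferent: 3p + 4(1−p) = 1p + 7(1−p) gives p = 3/5.
Station 2's expected payoff is 3·3/5 + 4·2/5 = 17/5.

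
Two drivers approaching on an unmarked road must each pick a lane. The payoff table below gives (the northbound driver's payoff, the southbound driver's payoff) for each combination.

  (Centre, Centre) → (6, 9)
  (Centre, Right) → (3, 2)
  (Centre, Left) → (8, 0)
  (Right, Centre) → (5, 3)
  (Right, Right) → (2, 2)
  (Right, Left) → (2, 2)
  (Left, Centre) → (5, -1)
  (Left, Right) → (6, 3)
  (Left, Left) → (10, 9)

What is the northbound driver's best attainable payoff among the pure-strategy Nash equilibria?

10

Both Centre is a pure NE (the northbound driver: 6 ≥ 5; the southbound driver: 9 ≥ 2). The northbound driver gets 6.
Both Left is a pure NE (the northbound driver: 10 ≥ 8; the southbound driver: 9 ≥ 3). The northbound driver gets 10.
Every other cell has a profitable deviation for at least one player. Highest of {6, 10} is 10.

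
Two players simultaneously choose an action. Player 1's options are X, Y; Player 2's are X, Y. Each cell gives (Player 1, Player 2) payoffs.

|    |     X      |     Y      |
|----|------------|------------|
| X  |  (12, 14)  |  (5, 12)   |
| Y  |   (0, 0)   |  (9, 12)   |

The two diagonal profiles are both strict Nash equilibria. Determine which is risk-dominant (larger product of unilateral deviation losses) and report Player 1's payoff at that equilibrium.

At both X: Player 1 loses 12 − 0 = 12 by deviating; Player 2 loses 14 − 12 = 2. Product = 12·2 = 24.
At both Y: Player 1 loses 9 − 5 = 4 by deviating; Player 2 loses 12 − 0 = 12. Product = 4·12 = 48.
48 > 24, so both Y is risk-dominant. Player 1's payoff there is 9.

9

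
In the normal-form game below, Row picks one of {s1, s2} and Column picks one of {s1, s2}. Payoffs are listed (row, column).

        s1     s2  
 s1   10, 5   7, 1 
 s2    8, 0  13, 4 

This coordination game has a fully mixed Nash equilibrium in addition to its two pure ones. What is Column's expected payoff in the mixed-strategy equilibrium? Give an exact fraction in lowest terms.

5/2

Row mixes with probability p on s1, chosen so Column is indifferent: 5p + 0(1−p) = 1p + 4(1−p) gives p = 1/2.
Column's expected payoff is 5·1/2 + 0·1/2 = 5/2.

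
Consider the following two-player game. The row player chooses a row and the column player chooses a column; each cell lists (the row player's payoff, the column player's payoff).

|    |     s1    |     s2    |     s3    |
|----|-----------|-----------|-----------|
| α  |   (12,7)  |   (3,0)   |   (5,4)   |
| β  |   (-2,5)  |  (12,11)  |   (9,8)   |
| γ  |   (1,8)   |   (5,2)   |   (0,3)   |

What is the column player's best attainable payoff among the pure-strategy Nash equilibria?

11

(α, s1) is a pure NE (the row player: 12 ≥ 1; the column player: 7 ≥ 4). The column player gets 7.
(β, s2) is a pure NE (the row player: 12 ≥ 5; the column player: 11 ≥ 8). The column player gets 11.
Every other cell has a profitable deviation for at least one player. Highest of {7, 11} is 11.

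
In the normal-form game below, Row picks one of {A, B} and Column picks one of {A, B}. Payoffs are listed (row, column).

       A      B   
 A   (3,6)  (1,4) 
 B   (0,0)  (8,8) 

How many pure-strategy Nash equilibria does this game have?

2

Both A: Row gets 3 (best alternative 0); Column gets 6 (best alternative 4). Neither deviates — NE.
Both B: Row gets 8 (best alternative 1); Column gets 8 (best alternative 0). Neither deviates — NE.
(B, A) is not a NE: Row would switch to A (3 > 0).
No other cell survives both best-response checks, so there are 2 pure NE.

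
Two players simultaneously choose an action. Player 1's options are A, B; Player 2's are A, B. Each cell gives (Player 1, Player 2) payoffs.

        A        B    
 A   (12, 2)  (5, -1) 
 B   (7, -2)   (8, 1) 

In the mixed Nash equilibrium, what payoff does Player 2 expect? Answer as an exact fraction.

Player 1 mixes with probability p on A, chosen so Player 2 is indifferent: 2p + (-2)(1−p) = (-1)p + 1(1−p) gives p = 1/2.
Player 2's expected payoff is 2·1/2 + (-2)·1/2 = 0.

0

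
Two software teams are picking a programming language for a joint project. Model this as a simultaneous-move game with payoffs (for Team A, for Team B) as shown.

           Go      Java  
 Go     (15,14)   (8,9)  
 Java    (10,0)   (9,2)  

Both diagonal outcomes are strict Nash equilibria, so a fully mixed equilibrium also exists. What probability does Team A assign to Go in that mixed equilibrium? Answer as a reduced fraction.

2/7

Team A's mix p on Go must make Team B indifferent between Go and Java.
Team B's payoff from Go: 14p + 0(1−p). From Java: 9p + 2(1−p).
Set equal: 5p = 2(1−p) → p = 2/7.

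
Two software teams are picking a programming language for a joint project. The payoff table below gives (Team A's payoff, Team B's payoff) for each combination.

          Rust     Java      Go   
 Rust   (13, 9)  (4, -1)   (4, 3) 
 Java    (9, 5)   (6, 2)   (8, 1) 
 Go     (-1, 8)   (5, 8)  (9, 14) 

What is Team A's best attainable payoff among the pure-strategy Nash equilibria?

13

Both Rust is a pure NE (Team A: 13 ≥ 9; Team B: 9 ≥ 3). Team A gets 13.
Both Go is a pure NE (Team A: 9 ≥ 8; Team B: 14 ≥ 8). Team A gets 9.
Every other cell has a profitable deviation for at least one player. Highest of {13, 9} is 13.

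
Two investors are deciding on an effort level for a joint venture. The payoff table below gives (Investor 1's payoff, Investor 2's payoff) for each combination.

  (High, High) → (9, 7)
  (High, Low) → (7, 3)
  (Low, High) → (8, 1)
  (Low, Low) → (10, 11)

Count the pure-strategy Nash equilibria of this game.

Both High: Investor 1 gets 9 (best alternative 8); Investor 2 gets 7 (best alternative 3). Neither deviates — NE.
Both Low: Investor 1 gets 10 (best alternative 7); Investor 2 gets 11 (best alternative 1). Neither deviates — NE.
(High, Low) is not a NE: Investor 1 would switch to Low (10 > 7).
No other cell survives both best-response checks, so there are 2 pure NE.

2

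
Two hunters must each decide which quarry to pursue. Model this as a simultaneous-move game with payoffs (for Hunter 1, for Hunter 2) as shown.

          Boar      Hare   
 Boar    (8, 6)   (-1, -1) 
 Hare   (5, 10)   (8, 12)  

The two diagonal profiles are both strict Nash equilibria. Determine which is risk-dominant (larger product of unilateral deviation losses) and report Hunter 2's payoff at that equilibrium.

6

At both Boar: Hunter 1 loses 8 − 5 = 3 by deviating; Hunter 2 loses 6 − (-1) = 7. Product = 3·7 = 21.
At both Hare: Hunter 1 loses 8 − (-1) = 9 by deviating; Hunter 2 loses 12 − 10 = 2. Product = 9·2 = 18.
21 > 18, so both Boar is risk-dominant. Hunter 2's payoff there is 6.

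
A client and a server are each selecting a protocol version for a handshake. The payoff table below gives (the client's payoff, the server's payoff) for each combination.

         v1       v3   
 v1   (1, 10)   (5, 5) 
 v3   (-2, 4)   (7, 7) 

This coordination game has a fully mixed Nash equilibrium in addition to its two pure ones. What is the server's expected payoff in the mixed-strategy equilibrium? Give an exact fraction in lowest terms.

The client mixes with probability p on v1, chosen so the server is indifferent: 10p + 4(1−p) = 5p + 7(1−p) gives p = 3/8.
The server's expected payoff is 10·3/8 + 4·5/8 = 25/4.

25/4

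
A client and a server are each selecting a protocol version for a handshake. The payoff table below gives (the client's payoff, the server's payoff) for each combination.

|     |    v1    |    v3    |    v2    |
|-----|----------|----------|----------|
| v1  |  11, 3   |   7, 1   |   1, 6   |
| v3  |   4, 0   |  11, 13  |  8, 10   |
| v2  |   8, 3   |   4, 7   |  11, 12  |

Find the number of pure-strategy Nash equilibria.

2

Both v3: the client gets 11 (best alternative 7); the server gets 13 (best alternative 10). Neither deviates — NE.
Both v2: the client gets 11 (best alternative 8); the server gets 12 (best alternative 7). Neither deviates — NE.
Both v1 is not a NE: the server would switch to v2 (6 > 3).
No other cell survives both best-response checks, so there are 2 pure NE.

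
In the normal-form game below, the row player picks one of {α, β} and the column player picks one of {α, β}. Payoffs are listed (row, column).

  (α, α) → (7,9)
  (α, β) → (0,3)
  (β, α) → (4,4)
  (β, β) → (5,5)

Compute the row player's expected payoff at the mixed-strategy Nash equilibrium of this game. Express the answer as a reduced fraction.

The column player mixes with probability q on α, chosen so the row player is indifferent: 7q + 0(1−q) = 4q + 5(1−q) gives q = 5/8.
The row player's expected payoff (from either row, since indifferent) is 7·5/8 + 0·3/8 = 35/8.

35/8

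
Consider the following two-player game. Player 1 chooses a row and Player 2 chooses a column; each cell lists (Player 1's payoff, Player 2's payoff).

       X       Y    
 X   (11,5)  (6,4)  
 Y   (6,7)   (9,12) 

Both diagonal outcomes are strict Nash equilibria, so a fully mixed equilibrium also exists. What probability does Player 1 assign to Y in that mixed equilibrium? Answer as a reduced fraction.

1/6

Player 1's mix p on X must make Player 2 indifferent between X and Y.
Player 2's payoff from X: 5p + 7(1−p). From Y: 4p + 12(1−p).
Set equal: 1p = 5(1−p) → p = 5/6.
Probability on Y is 1 − 5/6 = 1/6.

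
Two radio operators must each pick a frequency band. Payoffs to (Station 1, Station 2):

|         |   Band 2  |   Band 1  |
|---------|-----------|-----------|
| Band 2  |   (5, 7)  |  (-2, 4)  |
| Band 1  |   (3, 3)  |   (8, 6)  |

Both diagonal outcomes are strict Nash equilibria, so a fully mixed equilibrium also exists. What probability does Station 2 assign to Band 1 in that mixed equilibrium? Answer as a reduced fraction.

Station 2's mix q on Band 2 must make Station 1 indifferent between Band 2 and Band 1.
Station 1's payoff from Band 2: 5q + (-2)(1−q). From Band 1: 3q + 8(1−q).
Set equal: 2q = 10(1−q) → q = 10/12 = 5/6.
Probability on Band 1 is 1 − 5/6 = 1/6.

1/6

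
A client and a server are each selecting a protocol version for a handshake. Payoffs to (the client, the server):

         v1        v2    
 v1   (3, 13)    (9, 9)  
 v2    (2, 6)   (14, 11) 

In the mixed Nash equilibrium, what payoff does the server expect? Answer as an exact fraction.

The client mixes with probability p on v1, chosen so the server is indifferent: 13p + 6(1−p) = 9p + 11(1−p) gives p = 5/9.
The server's expected payoff is 13·5/9 + 6·4/9 = 89/9.

89/9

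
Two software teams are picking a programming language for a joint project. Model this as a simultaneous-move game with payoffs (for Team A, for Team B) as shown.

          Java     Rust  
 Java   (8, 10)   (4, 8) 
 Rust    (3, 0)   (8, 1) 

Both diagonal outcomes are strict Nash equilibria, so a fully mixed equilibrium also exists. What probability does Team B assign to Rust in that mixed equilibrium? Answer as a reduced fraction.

Team B's mix q on Java must make Team A indifferent between Java and Rust.
Team A's payoff from Java: 8q + 4(1−q). From Rust: 3q + 8(1−q).
Set equal: 5q = 4(1−q) → q = 4/9.
Probability on Rust is 1 − 4/9 = 5/9.

5/9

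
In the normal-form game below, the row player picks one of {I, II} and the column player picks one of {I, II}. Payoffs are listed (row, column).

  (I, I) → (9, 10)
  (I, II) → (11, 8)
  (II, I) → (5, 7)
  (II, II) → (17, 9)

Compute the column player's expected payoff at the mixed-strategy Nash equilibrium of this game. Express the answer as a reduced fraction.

17/2

The row player mixes with probability p on I, chosen so the column player is indifferent: 10p + 7(1−p) = 8p + 9(1−p) gives p = 1/2.
The column player's expected payoff is 10·1/2 + 7·1/2 = 17/2.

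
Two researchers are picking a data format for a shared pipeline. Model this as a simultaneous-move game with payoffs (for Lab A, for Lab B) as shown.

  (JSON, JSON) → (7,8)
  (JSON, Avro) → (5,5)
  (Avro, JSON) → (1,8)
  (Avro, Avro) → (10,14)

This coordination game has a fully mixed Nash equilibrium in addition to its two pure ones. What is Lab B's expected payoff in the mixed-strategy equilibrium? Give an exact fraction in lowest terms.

8

Lab A mixes with probability p on JSON, chosen so Lab B is indifferent: 8p + 8(1−p) = 5p + 14(1−p) gives p = 2/3.
Lab B's expected payoff is 8·2/3 + 8·1/3 = 8.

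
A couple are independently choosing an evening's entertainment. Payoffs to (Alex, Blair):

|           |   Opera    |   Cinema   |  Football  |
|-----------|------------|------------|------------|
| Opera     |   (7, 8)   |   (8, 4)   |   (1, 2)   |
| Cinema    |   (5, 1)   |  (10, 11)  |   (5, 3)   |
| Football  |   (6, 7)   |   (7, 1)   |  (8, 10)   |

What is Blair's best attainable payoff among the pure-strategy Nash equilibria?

Both Opera is a pure NE (Alex: 7 ≥ 6; Blair: 8 ≥ 4). Blair gets 8.
Both Cinema is a pure NE (Alex: 10 ≥ 8; Blair: 11 ≥ 3). Blair gets 11.
Both Football is a pure NE (Alex: 8 ≥ 5; Blair: 10 ≥ 7). Blair gets 10.
Every other cell has a profitable deviation for at least one player. Highest of {8, 11, 10} is 11.

11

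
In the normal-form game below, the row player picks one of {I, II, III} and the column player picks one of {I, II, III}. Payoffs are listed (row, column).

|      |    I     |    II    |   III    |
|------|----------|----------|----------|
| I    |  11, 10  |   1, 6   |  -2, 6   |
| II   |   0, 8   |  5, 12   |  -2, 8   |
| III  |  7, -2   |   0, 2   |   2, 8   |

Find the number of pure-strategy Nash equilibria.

Both I: the row player gets 11 (best alternative 7); the column player gets 10 (best alternative 6). Neither deviates — NE.
Both II: the row player gets 5 (best alternative 1); the column player gets 12 (best alternative 8). Neither deviates — NE.
Both III: the row player gets 2 (best alternative -2); the column player gets 8 (best alternative 2). Neither deviates — NE.
(I, II) is not a NE: the row player would switch to II (5 > 1).
No other cell survives both best-response checks, so there are 3 pure NE.

3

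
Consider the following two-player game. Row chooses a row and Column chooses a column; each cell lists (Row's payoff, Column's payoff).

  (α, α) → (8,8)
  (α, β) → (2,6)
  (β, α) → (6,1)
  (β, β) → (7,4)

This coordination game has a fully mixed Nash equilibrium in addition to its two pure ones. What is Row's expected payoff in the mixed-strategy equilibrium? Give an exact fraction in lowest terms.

Column mixes with probability q on α, chosen so Row is indifferent: 8q + 2(1−q) = 6q + 7(1−q) gives q = 5/7.
Row's expected payoff (from either row, since indifferent) is 8·5/7 + 2·2/7 = 44/7.

44/7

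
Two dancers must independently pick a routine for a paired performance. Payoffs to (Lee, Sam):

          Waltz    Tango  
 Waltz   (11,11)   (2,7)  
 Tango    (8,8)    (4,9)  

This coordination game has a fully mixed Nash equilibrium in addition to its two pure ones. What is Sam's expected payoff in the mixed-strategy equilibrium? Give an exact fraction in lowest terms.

Lee mixes with probability p on Waltz, chosen so Sam is indifferent: 11p + 8(1−p) = 7p + 9(1−p) gives p = 1/5.
Sam's expected payoff is 11·1/5 + 8·4/5 = 43/5.

43/5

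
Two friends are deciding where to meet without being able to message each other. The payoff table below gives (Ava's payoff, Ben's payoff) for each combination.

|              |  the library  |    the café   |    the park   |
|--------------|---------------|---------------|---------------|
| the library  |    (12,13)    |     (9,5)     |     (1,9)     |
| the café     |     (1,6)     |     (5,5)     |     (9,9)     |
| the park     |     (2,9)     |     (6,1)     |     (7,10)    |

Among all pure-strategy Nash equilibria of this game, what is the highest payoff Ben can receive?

13

Both the library is a pure NE (Ava: 12 ≥ 2; Ben: 13 ≥ 9). Ben gets 13.
(the café, the park) is a pure NE (Ava: 9 ≥ 7; Ben: 9 ≥ 6). Ben gets 9.
Every other cell has a profitable deviation for at least one player. Highest of {13, 9} is 13.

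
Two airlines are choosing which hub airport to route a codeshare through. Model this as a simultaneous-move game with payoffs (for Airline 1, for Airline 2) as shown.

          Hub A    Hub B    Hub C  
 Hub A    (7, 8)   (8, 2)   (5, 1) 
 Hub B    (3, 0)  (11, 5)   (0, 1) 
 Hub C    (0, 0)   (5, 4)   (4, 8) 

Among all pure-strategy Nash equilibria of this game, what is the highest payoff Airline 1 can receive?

Both Hub A is a pure NE (Airline 1: 7 ≥ 3; Airline 2: 8 ≥ 2). Airline 1 gets 7.
Both Hub B is a pure NE (Airline 1: 11 ≥ 8; Airline 2: 5 ≥ 1). Airline 1 gets 11.
Every other cell has a profitable deviation for at least one player. Highest of {7, 11} is 11.

11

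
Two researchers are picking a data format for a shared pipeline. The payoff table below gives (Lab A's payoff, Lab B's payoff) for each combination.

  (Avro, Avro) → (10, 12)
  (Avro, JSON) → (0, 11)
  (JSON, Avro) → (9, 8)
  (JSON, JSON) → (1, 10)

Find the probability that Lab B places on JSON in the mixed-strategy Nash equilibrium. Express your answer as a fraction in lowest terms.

1/2

Lab B's mix q on Avro must make Lab A indifferent between Avro and JSON.
Lab A's payoff from Avro: 10q + 0(1−q). From JSON: 9q + 1(1−q).
Set equal: 1q = 1(1−q) → q = 1/2.
Probability on JSON is 1 − 1/2 = 1/2.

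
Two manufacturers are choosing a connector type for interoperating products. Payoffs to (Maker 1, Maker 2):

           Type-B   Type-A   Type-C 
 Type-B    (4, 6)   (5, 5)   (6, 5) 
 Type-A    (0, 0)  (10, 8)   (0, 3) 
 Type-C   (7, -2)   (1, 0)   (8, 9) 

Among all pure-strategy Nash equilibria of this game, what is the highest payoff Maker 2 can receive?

Both Type-A is a pure NE (Maker 1: 10 ≥ 5; Maker 2: 8 ≥ 3). Maker 2 gets 8.
Both Type-C is a pure NE (Maker 1: 8 ≥ 6; Maker 2: 9 ≥ 0). Maker 2 gets 9.
Every other cell has a profitable deviation for at least one player. Highest of {8, 9} is 9.

9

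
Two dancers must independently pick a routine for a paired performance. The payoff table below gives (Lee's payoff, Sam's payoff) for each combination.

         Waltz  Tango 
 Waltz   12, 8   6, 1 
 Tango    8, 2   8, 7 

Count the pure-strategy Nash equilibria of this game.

2

Both Waltz: Lee gets 12 (best alternative 8); Sam gets 8 (best alternative 1). Neither deviates — NE.
Both Tango: Lee gets 8 (best alternative 6); Sam gets 7 (best alternative 2). Neither deviates — NE.
(Tango, Waltz) is not a NE: Lee would switch to Waltz (12 > 8).
No other cell survives both best-response checks, so there are 2 pure NE.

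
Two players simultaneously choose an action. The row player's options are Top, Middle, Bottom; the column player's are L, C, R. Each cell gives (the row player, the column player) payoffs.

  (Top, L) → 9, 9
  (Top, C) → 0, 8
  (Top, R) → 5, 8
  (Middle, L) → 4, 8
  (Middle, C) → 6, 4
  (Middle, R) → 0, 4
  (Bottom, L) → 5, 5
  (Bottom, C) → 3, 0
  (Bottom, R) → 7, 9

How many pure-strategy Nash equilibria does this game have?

2

(Top, L): the row player gets 9 (best alternative 5); the column player gets 9 (best alternative 8). Neither deviates — NE.
(Bottom, R): the row player gets 7 (best alternative 5); the column player gets 9 (best alternative 5). Neither deviates — NE.
(Middle, C) is not a NE: the column player would switch to L (8 > 4).
No other cell survives both best-response checks, so there are 2 pure NE.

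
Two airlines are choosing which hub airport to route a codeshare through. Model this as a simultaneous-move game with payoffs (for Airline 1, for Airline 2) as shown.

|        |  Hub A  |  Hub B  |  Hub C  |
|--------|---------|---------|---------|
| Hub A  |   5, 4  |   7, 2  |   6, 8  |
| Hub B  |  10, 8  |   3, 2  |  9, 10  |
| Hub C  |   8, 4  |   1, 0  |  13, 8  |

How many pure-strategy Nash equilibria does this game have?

1

Both Hub C: Airline 1 gets 13 (best alternative 9); Airline 2 gets 8 (best alternative 4). Neither deviates — NE.
Both Hub B is not a NE: Airline 1 would switch to Hub A (7 > 3).
No other cell survives both best-response checks, so there is 1 pure NE.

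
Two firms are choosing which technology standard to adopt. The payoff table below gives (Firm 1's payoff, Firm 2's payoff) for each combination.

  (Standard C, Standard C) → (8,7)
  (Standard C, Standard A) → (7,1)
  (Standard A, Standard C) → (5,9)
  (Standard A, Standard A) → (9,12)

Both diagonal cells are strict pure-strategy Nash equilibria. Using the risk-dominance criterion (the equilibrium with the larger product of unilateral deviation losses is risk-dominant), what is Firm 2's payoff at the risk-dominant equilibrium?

At both Standard C: Firm 1 loses 8 − 5 = 3 by deviating; Firm 2 loses 7 − 1 = 6. Product = 3·6 = 18.
At both Standard A: Firm 1 loses 9 − 7 = 2 by deviating; Firm 2 loses 12 − 9 = 3. Product = 2·3 = 6.
18 > 6, so both Standard C is risk-dominant. Firm 2's payoff there is 7.

7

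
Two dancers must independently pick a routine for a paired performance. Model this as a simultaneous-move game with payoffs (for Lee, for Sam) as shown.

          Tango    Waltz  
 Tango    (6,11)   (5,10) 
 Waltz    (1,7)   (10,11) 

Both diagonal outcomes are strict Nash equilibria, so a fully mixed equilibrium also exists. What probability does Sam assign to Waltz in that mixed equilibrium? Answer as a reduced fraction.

1/2

Sam's mix q on Tango must make Lee indifferent between Tango and Waltz.
Lee's payoff from Tango: 6q + 5(1−q). From Waltz: 1q + 10(1−q).
Set equal: 5q = 5(1−q) → q = 5/10 = 1/2.
Probability on Waltz is 1 − 1/2 = 1/2.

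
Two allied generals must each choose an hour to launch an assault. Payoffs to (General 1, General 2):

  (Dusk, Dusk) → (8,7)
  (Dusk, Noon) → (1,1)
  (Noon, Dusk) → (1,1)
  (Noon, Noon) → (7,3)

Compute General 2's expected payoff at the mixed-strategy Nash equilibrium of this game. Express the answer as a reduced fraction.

General 1 mixes with probability p on Dusk, chosen so General 2 is indifferent: 7p + 1(1−p) = 1p + 3(1−p) gives p = 1/4.
General 2's expected payoff is 7·1/4 + 1·3/4 = 5/2.

5/2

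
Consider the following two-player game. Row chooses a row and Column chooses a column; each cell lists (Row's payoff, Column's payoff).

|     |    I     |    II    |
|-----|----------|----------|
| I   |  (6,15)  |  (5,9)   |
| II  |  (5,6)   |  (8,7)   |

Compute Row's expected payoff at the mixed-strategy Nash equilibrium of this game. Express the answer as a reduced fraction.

23/4

Column mixes with probability q on I, chosen so Row is indifferent: 6q + 5(1−q) = 5q + 8(1−q) gives q = 3/4.
Row's expected payoff (from either row, since indifferent) is 6·3/4 + 5·1/4 = 23/4.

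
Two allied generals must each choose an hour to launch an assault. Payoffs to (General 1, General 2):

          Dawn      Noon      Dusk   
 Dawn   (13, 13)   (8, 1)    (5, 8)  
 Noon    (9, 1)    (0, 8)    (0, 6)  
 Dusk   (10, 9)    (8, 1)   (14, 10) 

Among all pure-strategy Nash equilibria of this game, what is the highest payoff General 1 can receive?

14

Both Dawn is a pure NE (General 1: 13 ≥ 10; General 2: 13 ≥ 8). General 1 gets 13.
Both Dusk is a pure NE (General 1: 14 ≥ 5; General 2: 10 ≥ 9). General 1 gets 14.
Every other cell has a profitable deviation for at least one player. Highest of {13, 14} is 14.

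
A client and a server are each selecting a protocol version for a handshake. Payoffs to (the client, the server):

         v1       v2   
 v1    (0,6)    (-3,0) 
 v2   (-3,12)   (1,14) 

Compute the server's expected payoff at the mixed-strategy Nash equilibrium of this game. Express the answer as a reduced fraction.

21/2

The client mixes with probability p on v1, chosen so the server is indifferent: 6p + 12(1−p) = 0p + 14(1−p) gives p = 1/4.
The server's expected payoff is 6·1/4 + 12·3/4 = 21/2.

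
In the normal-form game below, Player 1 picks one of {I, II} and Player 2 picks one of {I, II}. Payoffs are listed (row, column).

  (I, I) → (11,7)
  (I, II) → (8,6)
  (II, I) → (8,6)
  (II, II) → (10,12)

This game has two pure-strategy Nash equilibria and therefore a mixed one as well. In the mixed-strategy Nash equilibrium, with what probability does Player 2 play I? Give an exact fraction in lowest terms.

Player 2's mix q on I must make Player 1 indifferent between I and II.
Player 1's payoff from I: 11q + 8(1−q). From II: 8q + 10(1−q).
Set equal: 3q = 2(1−q) → q = 2/5.

2/5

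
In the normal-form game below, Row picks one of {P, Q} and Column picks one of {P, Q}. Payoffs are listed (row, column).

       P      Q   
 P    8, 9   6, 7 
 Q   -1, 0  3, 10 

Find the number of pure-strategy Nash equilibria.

Both P: Row gets 8 (best alternative -1); Column gets 9 (best alternative 7). Neither deviates — NE.
Both Q is not a NE: Row would switch to P (6 > 3).
No other cell survives both best-response checks, so there is 1 pure NE.

1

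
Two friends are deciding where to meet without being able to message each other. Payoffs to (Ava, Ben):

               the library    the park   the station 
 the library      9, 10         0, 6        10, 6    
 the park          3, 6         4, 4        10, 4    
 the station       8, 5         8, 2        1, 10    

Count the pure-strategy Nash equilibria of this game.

1

Both the library: Ava gets 9 (best alternative 8); Ben gets 10 (best alternative 6). Neither deviates — NE.
Both the park is not a NE: Ava would switch to the station (8 > 4).
No other cell survives both best-response checks, so there is 1 pure NE.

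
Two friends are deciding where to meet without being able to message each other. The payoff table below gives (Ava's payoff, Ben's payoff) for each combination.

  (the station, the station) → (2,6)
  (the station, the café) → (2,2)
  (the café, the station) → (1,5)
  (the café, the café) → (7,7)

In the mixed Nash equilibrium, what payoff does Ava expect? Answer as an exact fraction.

2

Ben mixes with probability q on the station, chosen so Ava is indifferent: 2q + 2(1−q) = 1q + 7(1−q) gives q = 5/6.
Ava's expected payoff (from either row, since indifferent) is 2·5/6 + 2·1/6 = 2.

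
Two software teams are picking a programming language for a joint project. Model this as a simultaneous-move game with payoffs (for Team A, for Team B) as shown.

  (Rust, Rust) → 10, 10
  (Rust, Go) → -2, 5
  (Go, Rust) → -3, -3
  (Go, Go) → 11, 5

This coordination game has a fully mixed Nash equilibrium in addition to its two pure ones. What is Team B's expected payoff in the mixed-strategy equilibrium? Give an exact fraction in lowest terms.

Team A mixes with probability p on Rust, chosen so Team B is indifferent: 10p + (-3)(1−p) = 5p + 5(1−p) gives p = 8/13.
Team B's expected payoff is 10·8/13 + (-3)·5/13 = 5.

5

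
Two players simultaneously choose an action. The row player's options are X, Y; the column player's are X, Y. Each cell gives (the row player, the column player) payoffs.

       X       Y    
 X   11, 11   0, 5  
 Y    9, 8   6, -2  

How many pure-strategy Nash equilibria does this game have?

Both X: the row player gets 11 (best alternative 9); the column player gets 11 (best alternative 5). Neither deviates — NE.
Both Y is not a NE: the column player would switch to X (8 > -2).
No other cell survives both best-response checks, so there is 1 pure NE.

1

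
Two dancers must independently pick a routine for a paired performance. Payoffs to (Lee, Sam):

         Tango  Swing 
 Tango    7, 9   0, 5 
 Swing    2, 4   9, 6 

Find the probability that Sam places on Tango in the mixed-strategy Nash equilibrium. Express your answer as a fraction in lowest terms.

Sam's mix q on Tango must make Lee indifferent between Tango and Swing.
Lee's payoff from Tango: 7q + 0(1−q). From Swing: 2q + 9(1−q).
Set equal: 5q = 9(1−q) → q = 9/14.

9/14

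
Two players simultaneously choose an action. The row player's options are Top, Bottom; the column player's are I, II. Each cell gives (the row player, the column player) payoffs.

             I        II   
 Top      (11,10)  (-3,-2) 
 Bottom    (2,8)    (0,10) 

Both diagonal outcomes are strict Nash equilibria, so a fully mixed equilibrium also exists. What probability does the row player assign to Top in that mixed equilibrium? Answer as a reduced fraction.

The row player's mix p on Top must make the column player indifferent between I and II.
The column player's payoff from I: 10p + 8(1−p). From II: (-2)p + 10(1−p).
Set equal: 12p = 2(1−p) → p = 2/14 = 1/7.

1/7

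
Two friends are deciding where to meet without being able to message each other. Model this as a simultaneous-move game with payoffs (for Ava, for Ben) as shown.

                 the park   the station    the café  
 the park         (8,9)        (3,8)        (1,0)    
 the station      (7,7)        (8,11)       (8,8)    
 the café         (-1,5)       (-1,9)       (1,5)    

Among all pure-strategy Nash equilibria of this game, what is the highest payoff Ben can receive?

11

Both the park is a pure NE (Ava: 8 ≥ 7; Ben: 9 ≥ 8). Ben gets 9.
Both the station is a pure NE (Ava: 8 ≥ 3; Ben: 11 ≥ 8). Ben gets 11.
Every other cell has a profitable deviation for at least one player. Highest of {9, 11} is 11.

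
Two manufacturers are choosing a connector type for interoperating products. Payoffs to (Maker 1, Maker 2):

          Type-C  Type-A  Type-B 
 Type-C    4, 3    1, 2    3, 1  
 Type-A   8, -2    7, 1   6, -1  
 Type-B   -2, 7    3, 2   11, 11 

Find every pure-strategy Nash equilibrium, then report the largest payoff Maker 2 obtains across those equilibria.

11

Both Type-A is a pure NE (Maker 1: 7 ≥ 3; Maker 2: 1 ≥ -1). Maker 2 gets 1.
Both Type-B is a pure NE (Maker 1: 11 ≥ 6; Maker 2: 11 ≥ 7). Maker 2 gets 11.
Every other cell has a profitable deviation for at least one player. Highest of {1, 11} is 11.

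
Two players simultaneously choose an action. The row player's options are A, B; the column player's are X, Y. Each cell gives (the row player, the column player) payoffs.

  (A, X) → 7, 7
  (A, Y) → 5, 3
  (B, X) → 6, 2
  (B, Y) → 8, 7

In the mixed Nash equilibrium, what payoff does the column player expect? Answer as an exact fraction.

43/9

The row player mixes with probability p on A, chosen so the column player is indifferent: 7p + 2(1−p) = 3p + 7(1−p) gives p = 5/9.
The column player's expected payoff is 7·5/9 + 2·4/9 = 43/9.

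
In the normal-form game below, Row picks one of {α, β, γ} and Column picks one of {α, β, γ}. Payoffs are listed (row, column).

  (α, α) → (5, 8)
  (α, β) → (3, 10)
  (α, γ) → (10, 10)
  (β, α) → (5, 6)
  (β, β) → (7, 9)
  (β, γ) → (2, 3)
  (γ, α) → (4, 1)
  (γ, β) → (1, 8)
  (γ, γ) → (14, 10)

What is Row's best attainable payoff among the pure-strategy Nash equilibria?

Both β is a pure NE (Row: 7 ≥ 3; Column: 9 ≥ 6). Row gets 7.
Both γ is a pure NE (Row: 14 ≥ 10; Column: 10 ≥ 8). Row gets 14.
Every other cell has a profitable deviation for at least one player. Highest of {7, 14} is 14.

14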